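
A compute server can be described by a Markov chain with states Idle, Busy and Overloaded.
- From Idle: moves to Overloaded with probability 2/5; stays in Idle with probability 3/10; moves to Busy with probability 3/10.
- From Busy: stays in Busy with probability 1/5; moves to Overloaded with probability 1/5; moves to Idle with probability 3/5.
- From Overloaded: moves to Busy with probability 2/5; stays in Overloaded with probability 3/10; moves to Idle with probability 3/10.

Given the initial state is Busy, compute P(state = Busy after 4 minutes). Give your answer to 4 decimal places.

Propagate the distribution vector 4 minutes from Busy.
After 0 minutes: (0.0000, 1.0000, 0.0000)
After 1 minute: (0.6000, 0.2000, 0.2000)
After 2 minutes: (0.3600, 0.3000, 0.3400)
After 3 minutes: (0.3900, 0.3040, 0.3060)
After 4 minutes: (0.3912, 0.3002, 0.3086)
P(in Busy after 4 minutes) = 0.3002

0.3002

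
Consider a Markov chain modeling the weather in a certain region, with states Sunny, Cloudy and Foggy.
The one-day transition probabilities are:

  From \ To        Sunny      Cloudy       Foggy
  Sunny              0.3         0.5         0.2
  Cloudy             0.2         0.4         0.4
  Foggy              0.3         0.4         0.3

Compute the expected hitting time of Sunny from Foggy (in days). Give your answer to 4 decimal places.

3.8462

Let t(s) be the expected number of days to first reach Sunny from state s, with t(Sunny) = 0. Conditioning on the first day:
t(Cloudy) = 1 + 0.4·t(Cloudy) + 0.4·t(Foggy)
t(Foggy) = 1 + 0.4·t(Cloudy) + 0.3·t(Foggy)
Solving: t(Cloudy) = 4.2308, t(Foggy) = 3.8462.
Expected days from Foggy to Sunny: 3.8462.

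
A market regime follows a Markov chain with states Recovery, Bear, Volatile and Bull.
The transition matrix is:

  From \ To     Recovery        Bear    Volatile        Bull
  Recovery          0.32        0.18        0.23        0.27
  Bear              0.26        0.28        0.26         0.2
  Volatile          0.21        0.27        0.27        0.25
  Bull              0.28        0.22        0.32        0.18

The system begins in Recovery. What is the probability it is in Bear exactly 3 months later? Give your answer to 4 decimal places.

Propagate the distribution vector 3 months from Recovery.
After 0 months: (1.0000, 0.0000, 0.0000, 0.0000)
After 1 month: (0.3200, 0.1800, 0.2300, 0.2700)
After 2 months: (0.2731, 0.2295, 0.2689, 0.2285)
After 3 months: (0.2675, 0.2363, 0.2682, 0.2280)
P(in Bear after 3 months) = 0.2363

0.2363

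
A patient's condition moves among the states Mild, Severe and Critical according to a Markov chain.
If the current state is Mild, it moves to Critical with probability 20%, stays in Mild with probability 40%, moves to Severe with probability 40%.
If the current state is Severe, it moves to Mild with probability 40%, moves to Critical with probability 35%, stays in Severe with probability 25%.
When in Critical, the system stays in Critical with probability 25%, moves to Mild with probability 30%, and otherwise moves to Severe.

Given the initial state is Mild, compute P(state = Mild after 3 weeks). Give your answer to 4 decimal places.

0.3730

Propagate the distribution vector 3 weeks from Mild.
After 0 weeks: (1.0000, 0.0000, 0.0000)
After 1 week: (0.4000, 0.4000, 0.2000)
After 2 weeks: (0.3800, 0.3500, 0.2700)
After 3 weeks: (0.3730, 0.3610, 0.2660)
P(in Mild after 3 weeks) = 0.3730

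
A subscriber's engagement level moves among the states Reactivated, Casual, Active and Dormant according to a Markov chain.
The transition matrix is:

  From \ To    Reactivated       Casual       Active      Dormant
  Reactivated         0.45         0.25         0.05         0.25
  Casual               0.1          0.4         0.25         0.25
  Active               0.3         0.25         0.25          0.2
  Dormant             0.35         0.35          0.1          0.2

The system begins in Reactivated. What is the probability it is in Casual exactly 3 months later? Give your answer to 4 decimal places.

Propagate the distribution vector 3 months from Reactivated.
After 0 months: (1.0000, 0.0000, 0.0000, 0.0000)
After 1 month: (0.4500, 0.2500, 0.0500, 0.2500)
After 2 months: (0.3300, 0.3125, 0.1225, 0.2350)
After 3 months: (0.2988, 0.3204, 0.1488, 0.2321)
P(in Casual after 3 months) = 0.3204

0.3204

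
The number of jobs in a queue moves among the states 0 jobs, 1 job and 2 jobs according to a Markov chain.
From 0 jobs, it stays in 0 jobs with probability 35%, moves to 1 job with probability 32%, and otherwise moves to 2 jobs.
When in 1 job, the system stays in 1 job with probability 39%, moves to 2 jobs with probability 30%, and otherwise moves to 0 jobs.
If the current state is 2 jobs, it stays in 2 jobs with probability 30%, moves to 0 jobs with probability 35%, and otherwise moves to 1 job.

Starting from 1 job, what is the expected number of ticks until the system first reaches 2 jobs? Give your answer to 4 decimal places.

3.2291

Let t(s) be the expected number of ticks to first reach 2 jobs from state s, with t(2 jobs) = 0. Conditioning on the first tick:
t(0 jobs) = 1 + 0.35·t(0 jobs) + 0.32·t(1 job)
t(1 job) = 1 + 0.31·t(0 jobs) + 0.39·t(1 job)
Solving: t(0 jobs) = 3.1282, t(1 job) = 3.2291.
Expected ticks from 1 job to 2 jobs: 3.2291.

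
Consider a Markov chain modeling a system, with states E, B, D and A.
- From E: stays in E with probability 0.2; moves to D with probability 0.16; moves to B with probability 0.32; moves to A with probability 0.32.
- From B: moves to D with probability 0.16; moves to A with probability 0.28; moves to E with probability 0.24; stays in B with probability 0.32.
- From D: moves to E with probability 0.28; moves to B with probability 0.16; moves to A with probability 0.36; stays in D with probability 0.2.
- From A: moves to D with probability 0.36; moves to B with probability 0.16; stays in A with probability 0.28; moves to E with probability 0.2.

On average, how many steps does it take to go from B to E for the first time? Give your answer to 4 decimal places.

4.2155

Let t(s) be the expected number of steps to first reach E from state s, with t(E) = 0. Conditioning on the first step:
t(B) = 1 + 0.32·t(B) + 0.16·t(D) + 0.28·t(A)
t(D) = 1 + 0.16·t(B) + 0.2·t(D) + 0.36·t(A)
t(A) = 1 + 0.16·t(B) + 0.36·t(D) + 0.28·t(A)
Solving: t(B) = 4.2155, t(D) = 4.0512, t(A) = 4.3512.
Expected steps from B to E: 4.2155.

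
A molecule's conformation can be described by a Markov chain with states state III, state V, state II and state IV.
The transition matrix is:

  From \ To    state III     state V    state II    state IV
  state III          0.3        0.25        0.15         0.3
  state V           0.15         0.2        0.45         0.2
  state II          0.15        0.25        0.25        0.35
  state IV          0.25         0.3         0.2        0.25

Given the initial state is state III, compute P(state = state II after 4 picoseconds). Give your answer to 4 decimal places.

0.2654

Propagate the distribution vector 4 picoseconds from state III.
After 0 picoseconds: (1.0000, 0.0000, 0.0000, 0.0000)
After 1 picosecond: (0.3000, 0.2500, 0.1500, 0.3000)
After 2 picoseconds: (0.2250, 0.2525, 0.2550, 0.2675)
After 3 picoseconds: (0.2105, 0.2508, 0.2646, 0.2741)
After 4 picoseconds: (0.2090, 0.2512, 0.2654, 0.2745)
P(in state II after 4 picoseconds) = 0.2654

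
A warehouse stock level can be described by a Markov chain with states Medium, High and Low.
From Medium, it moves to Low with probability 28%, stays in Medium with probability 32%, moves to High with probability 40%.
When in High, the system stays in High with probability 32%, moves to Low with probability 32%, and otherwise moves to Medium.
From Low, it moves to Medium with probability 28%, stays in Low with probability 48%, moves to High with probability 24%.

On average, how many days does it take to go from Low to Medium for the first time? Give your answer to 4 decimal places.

3.3237

Let t(s) be the expected number of days to first reach Medium from state s, with t(Medium) = 0. Conditioning on the first day:
t(High) = 1 + 0.32·t(High) + 0.32·t(Low)
t(Low) = 1 + 0.24·t(High) + 0.48·t(Low)
Solving: t(High) = 3.0347, t(Low) = 3.3237.
Expected days from Low to Medium: 3.3237.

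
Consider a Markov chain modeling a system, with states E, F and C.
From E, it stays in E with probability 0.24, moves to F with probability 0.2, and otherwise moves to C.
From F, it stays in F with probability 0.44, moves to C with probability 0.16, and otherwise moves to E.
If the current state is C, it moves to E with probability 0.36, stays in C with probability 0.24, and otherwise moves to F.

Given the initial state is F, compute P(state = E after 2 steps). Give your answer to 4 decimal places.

0.3296

Sum over the intermediate state after 1 step:
P = P(F→E)·P(E→E) + P(F→F)·P(F→E) + P(F→C)·P(C→E)
  = 0.4×0.24 + 0.44×0.4 + 0.16×0.36
  = 0.0960 + 0.1760 + 0.0576 = 0.3296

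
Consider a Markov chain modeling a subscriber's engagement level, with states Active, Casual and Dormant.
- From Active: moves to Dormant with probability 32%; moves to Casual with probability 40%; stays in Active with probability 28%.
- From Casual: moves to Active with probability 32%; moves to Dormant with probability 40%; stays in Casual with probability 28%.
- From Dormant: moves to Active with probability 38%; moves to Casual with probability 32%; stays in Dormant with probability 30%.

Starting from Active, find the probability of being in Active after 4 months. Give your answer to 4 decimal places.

0.3272

Propagate the distribution vector 4 months from Active.
After 0 months: (1.0000, 0.0000, 0.0000)
After 1 month: (0.2800, 0.4000, 0.3200)
After 2 months: (0.3280, 0.3264, 0.3456)
After 3 months: (0.3276, 0.3332, 0.3392)
After 4 months: (0.3272, 0.3329, 0.3399)
P(in Active after 4 months) = 0.3272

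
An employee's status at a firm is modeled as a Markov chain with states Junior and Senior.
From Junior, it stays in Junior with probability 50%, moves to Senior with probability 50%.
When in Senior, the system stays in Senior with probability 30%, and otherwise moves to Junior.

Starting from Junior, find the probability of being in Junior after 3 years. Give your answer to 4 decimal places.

0.5800

Propagate the distribution vector 3 years from Junior.
After 0 years: (1.0000, 0.0000)
After 1 year: (0.5000, 0.5000)
After 2 years: (0.6000, 0.4000)
After 3 years: (0.5800, 0.4200)
P(in Junior after 3 years) = 0.5800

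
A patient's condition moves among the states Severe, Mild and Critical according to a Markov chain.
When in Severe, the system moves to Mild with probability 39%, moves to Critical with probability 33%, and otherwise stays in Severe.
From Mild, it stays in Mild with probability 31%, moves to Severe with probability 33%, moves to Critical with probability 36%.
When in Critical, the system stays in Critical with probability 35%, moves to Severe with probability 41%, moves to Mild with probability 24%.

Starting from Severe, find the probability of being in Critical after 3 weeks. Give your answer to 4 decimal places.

0.3462

Propagate the distribution vector 3 weeks from Severe.
After 0 weeks: (1.0000, 0.0000, 0.0000)
After 1 week: (0.2800, 0.3900, 0.3300)
After 2 weeks: (0.3424, 0.3093, 0.3483)
After 3 weeks: (0.3407, 0.3130, 0.3462)
P(in Critical after 3 weeks) = 0.3462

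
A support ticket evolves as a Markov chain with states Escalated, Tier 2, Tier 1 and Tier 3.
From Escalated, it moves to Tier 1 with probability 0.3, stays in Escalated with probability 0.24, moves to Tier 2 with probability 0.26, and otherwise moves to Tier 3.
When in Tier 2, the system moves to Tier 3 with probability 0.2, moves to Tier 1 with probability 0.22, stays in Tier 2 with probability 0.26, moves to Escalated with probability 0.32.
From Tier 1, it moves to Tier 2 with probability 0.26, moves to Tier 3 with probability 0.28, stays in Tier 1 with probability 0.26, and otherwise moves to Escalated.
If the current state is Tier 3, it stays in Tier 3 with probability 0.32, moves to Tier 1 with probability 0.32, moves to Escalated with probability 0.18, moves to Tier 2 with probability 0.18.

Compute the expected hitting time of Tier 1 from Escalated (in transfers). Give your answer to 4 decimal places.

3.5063

Let t(s) be the expected number of transfers to first reach Tier 1 from state s, with t(Tier 1) = 0. Conditioning on the first transfer:
t(Escalated) = 1 + 0.24·t(Escalated) + 0.26·t(Tier 2) + 0.2·t(Tier 3)
t(Tier 2) = 1 + 0.32·t(Escalated) + 0.26·t(Tier 2) + 0.2·t(Tier 3)
t(Tier 3) = 1 + 0.18·t(Escalated) + 0.18·t(Tier 2) + 0.32·t(Tier 3)
Solving: t(Escalated) = 3.5063, t(Tier 2) = 3.7868, t(Tier 3) = 3.4011.
Expected transfers from Escalated to Tier 1: 3.5063.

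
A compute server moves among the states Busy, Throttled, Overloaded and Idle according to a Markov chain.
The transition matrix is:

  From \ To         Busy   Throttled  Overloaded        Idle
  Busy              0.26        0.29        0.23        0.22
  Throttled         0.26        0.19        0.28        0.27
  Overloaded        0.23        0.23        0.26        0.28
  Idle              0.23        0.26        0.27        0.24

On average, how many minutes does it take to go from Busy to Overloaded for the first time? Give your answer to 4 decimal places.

3.9626

Let t(s) be the expected number of minutes to first reach Overloaded from state s, with t(Overloaded) = 0. Conditioning on the first minute:
t(Busy) = 1 + 0.26·t(Busy) + 0.29·t(Throttled) + 0.22·t(Idle)
t(Throttled) = 1 + 0.26·t(Busy) + 0.19·t(Throttled) + 0.27·t(Idle)
t(Idle) = 1 + 0.23·t(Busy) + 0.26·t(Throttled) + 0.24·t(Idle)
Solving: t(Busy) = 3.9626, t(Throttled) = 3.7754, t(Idle) = 3.8066.
Expected minutes from Busy to Overloaded: 3.9626.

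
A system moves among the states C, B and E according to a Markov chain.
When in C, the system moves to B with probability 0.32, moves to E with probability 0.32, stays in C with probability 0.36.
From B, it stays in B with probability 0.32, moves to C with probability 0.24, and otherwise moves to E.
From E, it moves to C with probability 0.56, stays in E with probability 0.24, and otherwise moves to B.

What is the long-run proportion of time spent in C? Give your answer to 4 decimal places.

0.3918

Let the stationary distribution be π with π = πP and π_1 + π_2 + π_3 = 1.
π_1 = 0.36·π_1 + 0.24·π_2 + 0.56·π_3
π_2 = 0.32·π_1 + 0.32·π_2 + 0.2·π_3
Solving with the normalization constraint gives π = (0.3918, 0.2807, 0.3275).
So the stationary probability of C is 0.3918.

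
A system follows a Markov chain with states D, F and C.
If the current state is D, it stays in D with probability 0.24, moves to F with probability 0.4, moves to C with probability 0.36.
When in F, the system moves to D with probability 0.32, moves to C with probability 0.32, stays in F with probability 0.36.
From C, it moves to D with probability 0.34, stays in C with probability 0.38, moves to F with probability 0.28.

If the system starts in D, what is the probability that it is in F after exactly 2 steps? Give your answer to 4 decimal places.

0.3408

Sum over the intermediate state after 1 step:
P = P(D→D)·P(D→F) + P(D→F)·P(F→F) + P(D→C)·P(C→F)
  = 0.24×0.4 + 0.4×0.36 + 0.36×0.28
  = 0.0960 + 0.1440 + 0.1008 = 0.3408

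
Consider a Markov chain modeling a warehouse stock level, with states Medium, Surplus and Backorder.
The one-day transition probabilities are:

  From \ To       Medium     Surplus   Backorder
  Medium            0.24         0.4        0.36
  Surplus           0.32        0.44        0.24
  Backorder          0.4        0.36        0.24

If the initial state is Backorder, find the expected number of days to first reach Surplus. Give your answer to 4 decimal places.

Let t(s) be the expected number of days to first reach Surplus from state s, with t(Surplus) = 0. Conditioning on the first day:
t(Medium) = 1 + 0.24·t(Medium) + 0.36·t(Backorder)
t(Backorder) = 1 + 0.4·t(Medium) + 0.24·t(Backorder)
Solving: t(Medium) = 2.5830, t(Backorder) = 2.6753.
Expected days from Backorder to Surplus: 2.6753.

2.6753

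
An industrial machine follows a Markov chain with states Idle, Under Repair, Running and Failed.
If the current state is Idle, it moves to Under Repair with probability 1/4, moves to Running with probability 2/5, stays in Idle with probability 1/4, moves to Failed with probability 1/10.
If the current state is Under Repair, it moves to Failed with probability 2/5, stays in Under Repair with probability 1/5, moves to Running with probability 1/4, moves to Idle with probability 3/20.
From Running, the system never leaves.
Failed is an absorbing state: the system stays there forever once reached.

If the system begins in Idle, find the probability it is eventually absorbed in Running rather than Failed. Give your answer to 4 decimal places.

0.6800

Let h(s) be the probability of absorption at Running starting from transient state s. Then h(Running) = 1 and h(Failed) = 0. By first-step analysis:
h(Idle) = 0.25·h(Idle) + 0.25·h(Under Repair) + 0.4·1 + 0.1·0
h(Under Repair) = 0.15·h(Idle) + 0.2·h(Under Repair) + 0.25·1 + 0.4·0
Solving: h(Idle) = 0.6800, h(Under Repair) = 0.4400.
Starting from Idle, the probability is 0.6800.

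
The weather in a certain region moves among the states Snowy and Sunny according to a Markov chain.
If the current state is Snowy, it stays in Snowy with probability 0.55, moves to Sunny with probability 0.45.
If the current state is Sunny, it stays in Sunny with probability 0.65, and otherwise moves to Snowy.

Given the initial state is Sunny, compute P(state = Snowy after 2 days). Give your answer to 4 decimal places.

Sum over the intermediate state after 1 day:
P = P(Sunny→Snowy)·P(Snowy→Snowy) + P(Sunny→Sunny)·P(Sunny→Snowy)
  = 0.35×0.55 + 0.65×0.35
  = 0.1925 + 0.2275 = 0.4200

0.4200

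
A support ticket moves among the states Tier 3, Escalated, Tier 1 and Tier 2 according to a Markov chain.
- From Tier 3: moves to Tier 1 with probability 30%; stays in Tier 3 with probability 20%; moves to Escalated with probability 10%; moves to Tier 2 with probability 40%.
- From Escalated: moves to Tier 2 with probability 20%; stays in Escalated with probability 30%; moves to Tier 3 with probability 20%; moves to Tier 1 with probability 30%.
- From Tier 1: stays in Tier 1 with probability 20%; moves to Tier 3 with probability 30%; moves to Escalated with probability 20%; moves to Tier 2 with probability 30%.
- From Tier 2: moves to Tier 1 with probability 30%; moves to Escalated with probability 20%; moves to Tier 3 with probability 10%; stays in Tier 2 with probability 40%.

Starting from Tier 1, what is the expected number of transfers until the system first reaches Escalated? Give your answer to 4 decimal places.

5.5801

Let t(s) be the expected number of transfers to first reach Escalated from state s, with t(Escalated) = 0. Conditioning on the first transfer:
t(Tier 3) = 1 + 0.2·t(Tier 3) + 0.3·t(Tier 1) + 0.4·t(Tier 2)
t(Tier 1) = 1 + 0.3·t(Tier 3) + 0.2·t(Tier 1) + 0.3·t(Tier 2)
t(Tier 2) = 1 + 0.1·t(Tier 3) + 0.3·t(Tier 1) + 0.4·t(Tier 2)
Solving: t(Tier 3) = 6.0773, t(Tier 1) = 5.5801, t(Tier 2) = 5.4696.
Expected transfers from Tier 1 to Escalated: 5.5801.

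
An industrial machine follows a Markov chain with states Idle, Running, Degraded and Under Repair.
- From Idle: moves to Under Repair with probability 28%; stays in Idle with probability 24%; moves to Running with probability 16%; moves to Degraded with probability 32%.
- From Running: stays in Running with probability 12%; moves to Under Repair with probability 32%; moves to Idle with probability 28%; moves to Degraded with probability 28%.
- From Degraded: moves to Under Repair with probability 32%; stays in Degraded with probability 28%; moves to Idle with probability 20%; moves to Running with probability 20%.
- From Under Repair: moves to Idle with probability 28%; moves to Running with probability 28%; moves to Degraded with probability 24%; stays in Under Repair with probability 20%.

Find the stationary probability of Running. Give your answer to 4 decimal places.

Let the stationary distribution be π with π = πP and π_1 + π_2 + π_3 + π_4 = 1.
π_1 = 0.24·π_1 + 0.28·π_2 + 0.2·π_3 + 0.28·π_4
π_2 = 0.16·π_1 + 0.12·π_2 + 0.2·π_3 + 0.28·π_4
π_3 = 0.32·π_1 + 0.28·π_2 + 0.28·π_3 + 0.24·π_4
Solving with the normalization constraint gives π = (0.2478, 0.1965, 0.2788, 0.2769).
So the stationary probability of Running is 0.1965.

0.1965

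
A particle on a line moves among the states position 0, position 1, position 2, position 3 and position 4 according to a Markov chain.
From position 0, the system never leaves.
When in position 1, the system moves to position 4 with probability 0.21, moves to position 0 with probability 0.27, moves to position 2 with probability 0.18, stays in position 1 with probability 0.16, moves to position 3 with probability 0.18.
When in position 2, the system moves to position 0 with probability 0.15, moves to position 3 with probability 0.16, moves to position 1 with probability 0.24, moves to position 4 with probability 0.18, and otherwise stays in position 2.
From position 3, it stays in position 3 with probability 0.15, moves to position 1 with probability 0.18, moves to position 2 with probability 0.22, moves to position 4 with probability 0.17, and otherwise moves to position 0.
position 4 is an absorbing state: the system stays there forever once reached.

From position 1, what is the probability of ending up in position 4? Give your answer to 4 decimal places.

Let h(s) be the probability of absorption at position 4 starting from transient state s. Then h(position 4) = 1 and h(position 0) = 0. By first-step analysis:
h(position 1) = 0.27·0 + 0.16·h(position 1) + 0.18·h(position 2) + 0.18·h(position 3) + 0.21·1
h(position 2) = 0.15·0 + 0.24·h(position 1) + 0.27·h(position 2) + 0.16·h(position 3) + 0.18·1
h(position 3) = 0.28·0 + 0.18·h(position 1) + 0.22·h(position 2) + 0.15·h(position 3) + 0.17·1
Solving: h(position 1) = 0.4436, h(position 2) = 0.4843, h(position 3) = 0.4193.
Starting from position 1, the probability is 0.4436.

0.4436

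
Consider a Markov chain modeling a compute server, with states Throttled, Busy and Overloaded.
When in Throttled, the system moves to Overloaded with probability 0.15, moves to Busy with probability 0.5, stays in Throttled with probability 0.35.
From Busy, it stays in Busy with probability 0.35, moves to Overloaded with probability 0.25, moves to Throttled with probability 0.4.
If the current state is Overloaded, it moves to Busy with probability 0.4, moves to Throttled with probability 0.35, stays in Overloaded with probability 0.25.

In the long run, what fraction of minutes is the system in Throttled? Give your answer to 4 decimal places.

0.3708

Let the stationary distribution be π with π = πP and π_1 + π_2 + π_3 = 1.
π_1 = 0.35·π_1 + 0.4·π_2 + 0.35·π_3
π_2 = 0.5·π_1 + 0.35·π_2 + 0.4·π_3
Solving with the normalization constraint gives π = (0.3708, 0.4163, 0.2129).
So the stationary probability of Throttled is 0.3708.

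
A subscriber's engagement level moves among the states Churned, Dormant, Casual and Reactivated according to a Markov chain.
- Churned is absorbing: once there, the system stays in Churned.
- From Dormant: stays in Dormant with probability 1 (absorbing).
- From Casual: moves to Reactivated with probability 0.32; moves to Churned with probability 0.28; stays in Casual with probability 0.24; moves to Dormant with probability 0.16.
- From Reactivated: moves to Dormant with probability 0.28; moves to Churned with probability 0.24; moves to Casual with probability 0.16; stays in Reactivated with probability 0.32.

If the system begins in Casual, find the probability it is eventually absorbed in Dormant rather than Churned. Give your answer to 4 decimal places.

0.4261

Let h(s) be the probability of absorption at Dormant starting from transient state s. Then h(Dormant) = 1 and h(Churned) = 0. By first-step analysis:
h(Casual) = 0.28·0 + 0.16·1 + 0.24·h(Casual) + 0.32·h(Reactivated)
h(Reactivated) = 0.24·0 + 0.28·1 + 0.16·h(Casual) + 0.32·h(Reactivated)
Solving: h(Casual) = 0.4261, h(Reactivated) = 0.5120.
Starting from Casual, the probability is 0.4261.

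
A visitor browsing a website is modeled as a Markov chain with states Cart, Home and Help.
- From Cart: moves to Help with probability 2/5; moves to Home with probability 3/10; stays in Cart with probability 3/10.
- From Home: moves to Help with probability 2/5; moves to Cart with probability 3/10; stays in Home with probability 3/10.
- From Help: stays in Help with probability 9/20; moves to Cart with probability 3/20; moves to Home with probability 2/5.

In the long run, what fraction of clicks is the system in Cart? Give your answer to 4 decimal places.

Let the stationary distribution be π with π = πP and π_1 + π_2 + π_3 = 1.
π_1 = 0.3·π_1 + 0.3·π_2 + 0.15·π_3
π_2 = 0.3·π_1 + 0.3·π_2 + 0.4·π_3
Solving with the normalization constraint gives π = (0.2368, 0.3421, 0.4211).
So the stationary probability of Cart is 0.2368.

0.2368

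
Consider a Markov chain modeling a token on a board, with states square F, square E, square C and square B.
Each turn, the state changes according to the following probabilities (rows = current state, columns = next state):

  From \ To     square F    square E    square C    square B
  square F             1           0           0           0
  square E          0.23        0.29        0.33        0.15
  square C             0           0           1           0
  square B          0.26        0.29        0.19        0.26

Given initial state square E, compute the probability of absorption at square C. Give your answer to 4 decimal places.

0.5659

Let h(s) be the probability of absorption at square C starting from transient state s. Then h(square C) = 1 and h(square F) = 0. By first-step analysis:
h(square E) = 0.23·0 + 0.29·h(square E) + 0.33·1 + 0.15·h(square B)
h(square B) = 0.26·0 + 0.29·h(square E) + 0.19·1 + 0.26·h(square B)
Solving: h(square E) = 0.5659, h(square B) = 0.4785.
Starting from square E, the probability is 0.5659.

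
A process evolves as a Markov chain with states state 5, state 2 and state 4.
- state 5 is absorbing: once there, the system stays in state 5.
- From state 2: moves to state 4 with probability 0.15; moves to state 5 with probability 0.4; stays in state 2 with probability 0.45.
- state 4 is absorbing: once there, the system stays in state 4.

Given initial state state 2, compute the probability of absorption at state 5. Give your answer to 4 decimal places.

Let h(s) be the probability of absorption at state 5 starting from transient state s. Then h(state 5) = 1 and h(state 4) = 0. By first-step analysis:
h(state 2) = 0.4·1 + 0.45·h(state 2) + 0.15·0
Solving: h(state 2) = 0.7273.
Starting from state 2, the probability is 0.7273.

0.7273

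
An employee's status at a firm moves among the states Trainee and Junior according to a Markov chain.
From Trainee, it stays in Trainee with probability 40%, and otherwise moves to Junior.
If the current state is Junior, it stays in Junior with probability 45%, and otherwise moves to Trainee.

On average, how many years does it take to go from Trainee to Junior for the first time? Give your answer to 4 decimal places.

Let t(s) be the expected number of years to first reach Junior from state s, with t(Junior) = 0. Conditioning on the first year:
t(Trainee) = 1 + 0.4·t(Trainee)
Solving: t(Trainee) = 1.6667.
Expected years from Trainee to Junior: 1.6667.

1.6667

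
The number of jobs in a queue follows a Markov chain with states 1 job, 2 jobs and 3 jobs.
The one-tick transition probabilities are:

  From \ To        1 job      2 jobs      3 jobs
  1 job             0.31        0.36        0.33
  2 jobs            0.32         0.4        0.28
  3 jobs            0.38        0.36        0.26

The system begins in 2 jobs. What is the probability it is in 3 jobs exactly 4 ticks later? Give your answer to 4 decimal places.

Propagate the distribution vector 4 ticks from 2 jobs.
After 0 ticks: (0.0000, 1.0000, 0.0000)
After 1 tick: (0.3200, 0.4000, 0.2800)
After 2 ticks: (0.3336, 0.3760, 0.2904)
After 3 ticks: (0.3341, 0.3750, 0.2909)
After 4 ticks: (0.3341, 0.3750, 0.2909)
P(in 3 jobs after 4 ticks) = 0.2909

0.2909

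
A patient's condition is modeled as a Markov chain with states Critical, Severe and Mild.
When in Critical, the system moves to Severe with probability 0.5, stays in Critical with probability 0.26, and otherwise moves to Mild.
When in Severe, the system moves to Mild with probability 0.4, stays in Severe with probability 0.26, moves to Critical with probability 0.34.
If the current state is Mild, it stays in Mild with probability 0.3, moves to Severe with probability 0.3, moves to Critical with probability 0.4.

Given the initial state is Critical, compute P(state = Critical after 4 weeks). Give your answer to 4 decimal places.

Propagate the distribution vector 4 weeks from Critical.
After 0 weeks: (1.0000, 0.0000, 0.0000)
After 1 week: (0.2600, 0.5000, 0.2400)
After 2 weeks: (0.3336, 0.3320, 0.3344)
After 3 weeks: (0.3334, 0.3534, 0.3132)
After 4 weeks: (0.3321, 0.3525, 0.3153)
P(in Critical after 4 weeks) = 0.3321

0.3321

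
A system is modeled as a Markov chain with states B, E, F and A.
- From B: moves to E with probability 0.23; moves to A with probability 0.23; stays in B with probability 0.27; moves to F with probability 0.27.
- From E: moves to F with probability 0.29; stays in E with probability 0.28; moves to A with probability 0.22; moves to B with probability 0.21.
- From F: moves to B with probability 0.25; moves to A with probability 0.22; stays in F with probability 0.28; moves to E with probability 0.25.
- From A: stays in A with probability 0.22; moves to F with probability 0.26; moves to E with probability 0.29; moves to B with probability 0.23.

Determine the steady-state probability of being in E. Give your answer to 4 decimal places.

Let the stationary distribution be π with π = πP and π_1 + π_2 + π_3 + π_4 = 1.
π_1 = 0.27·π_1 + 0.21·π_2 + 0.25·π_3 + 0.23·π_4
π_2 = 0.23·π_1 + 0.28·π_2 + 0.25·π_3 + 0.29·π_4
π_3 = 0.27·π_1 + 0.29·π_2 + 0.28·π_3 + 0.26·π_4
Solving with the normalization constraint gives π = (0.2399, 0.2620, 0.2758, 0.2224).
So the stationary probability of E is 0.2620.

0.2620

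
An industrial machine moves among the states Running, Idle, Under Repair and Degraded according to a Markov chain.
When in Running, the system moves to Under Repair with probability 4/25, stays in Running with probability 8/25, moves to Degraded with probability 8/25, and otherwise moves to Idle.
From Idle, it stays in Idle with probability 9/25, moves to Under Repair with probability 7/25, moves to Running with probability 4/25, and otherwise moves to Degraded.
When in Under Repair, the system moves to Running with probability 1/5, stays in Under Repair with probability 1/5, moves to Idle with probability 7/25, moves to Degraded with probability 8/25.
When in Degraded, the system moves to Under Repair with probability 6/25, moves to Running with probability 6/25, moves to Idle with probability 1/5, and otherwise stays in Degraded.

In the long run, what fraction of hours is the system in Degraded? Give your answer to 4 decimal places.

Let the stationary distribution be π with π = πP and π_1 + π_2 + π_3 + π_4 = 1.
π_1 = 0.32·π_1 + 0.16·π_2 + 0.2·π_3 + 0.24·π_4
π_2 = 0.2·π_1 + 0.36·π_2 + 0.28·π_3 + 0.2·π_4
π_3 = 0.16·π_1 + 0.28·π_2 + 0.2·π_3 + 0.24·π_4
Solving with the normalization constraint gives π = (0.2286, 0.2593, 0.2232, 0.2889).
So the stationary probability of Degraded is 0.2889.

0.2889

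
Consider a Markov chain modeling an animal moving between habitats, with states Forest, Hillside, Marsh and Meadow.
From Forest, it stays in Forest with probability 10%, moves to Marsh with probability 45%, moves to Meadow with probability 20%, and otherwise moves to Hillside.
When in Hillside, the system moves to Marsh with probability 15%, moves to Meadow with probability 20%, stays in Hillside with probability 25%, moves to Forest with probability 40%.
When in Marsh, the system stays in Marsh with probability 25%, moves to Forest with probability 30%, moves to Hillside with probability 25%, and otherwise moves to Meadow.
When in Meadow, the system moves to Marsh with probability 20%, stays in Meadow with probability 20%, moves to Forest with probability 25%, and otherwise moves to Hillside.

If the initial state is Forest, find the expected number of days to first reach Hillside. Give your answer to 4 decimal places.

3.7037

Let t(s) be the expected number of days to first reach Hillside from state s, with t(Hillside) = 0. Conditioning on the first day:
t(Forest) = 1 + 0.1·t(Forest) + 0.45·t(Marsh) + 0.2·t(Meadow)
t(Marsh) = 1 + 0.3·t(Forest) + 0.25·t(Marsh) + 0.2·t(Meadow)
t(Meadow) = 1 + 0.25·t(Forest) + 0.2·t(Marsh) + 0.2·t(Meadow)
Solving: t(Forest) = 3.7037, t(Marsh) = 3.7037, t(Meadow) = 3.3333.
Expected days from Forest to Hillside: 3.7037.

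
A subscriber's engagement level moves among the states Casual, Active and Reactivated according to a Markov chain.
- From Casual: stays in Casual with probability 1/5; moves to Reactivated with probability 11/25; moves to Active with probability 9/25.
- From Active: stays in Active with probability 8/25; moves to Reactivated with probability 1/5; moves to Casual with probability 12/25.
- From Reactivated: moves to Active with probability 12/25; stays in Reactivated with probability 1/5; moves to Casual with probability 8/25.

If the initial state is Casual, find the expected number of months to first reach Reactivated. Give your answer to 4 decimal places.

Let t(s) be the expected number of months to first reach Reactivated from state s, with t(Reactivated) = 0. Conditioning on the first month:
t(Casual) = 1 + 0.2·t(Casual) + 0.36·t(Active)
t(Active) = 1 + 0.48·t(Casual) + 0.32·t(Active)
Solving: t(Casual) = 2.8017, t(Active) = 3.4483.
Expected months from Casual to Reactivated: 2.8017.

2.8017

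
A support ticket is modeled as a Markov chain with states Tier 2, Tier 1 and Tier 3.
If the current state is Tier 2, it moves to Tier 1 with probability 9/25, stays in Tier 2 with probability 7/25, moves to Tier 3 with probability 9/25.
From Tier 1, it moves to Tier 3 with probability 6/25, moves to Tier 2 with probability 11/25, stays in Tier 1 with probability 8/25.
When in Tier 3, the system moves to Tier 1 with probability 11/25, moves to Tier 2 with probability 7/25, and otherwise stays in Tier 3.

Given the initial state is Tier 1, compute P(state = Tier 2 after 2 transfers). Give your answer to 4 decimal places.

Sum over the intermediate state after 1 transfer:
P = P(Tier 1→Tier 2)·P(Tier 2→Tier 2) + P(Tier 1→Tier 1)·P(Tier 1→Tier 2) + P(Tier 1→Tier 3)·P(Tier 3→Tier 2)
  = 0.44×0.28 + 0.32×0.44 + 0.24×0.28
  = 0.1232 + 0.1408 + 0.0672 = 0.3312

0.3312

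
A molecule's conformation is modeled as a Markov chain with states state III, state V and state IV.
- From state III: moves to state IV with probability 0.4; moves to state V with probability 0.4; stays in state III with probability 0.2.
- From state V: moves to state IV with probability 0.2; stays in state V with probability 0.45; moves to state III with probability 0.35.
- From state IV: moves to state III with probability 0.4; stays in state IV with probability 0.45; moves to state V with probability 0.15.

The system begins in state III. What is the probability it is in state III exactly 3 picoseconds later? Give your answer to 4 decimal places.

0.3160

Propagate the distribution vector 3 picoseconds from state III.
After 0 picoseconds: (1.0000, 0.0000, 0.0000)
After 1 picosecond: (0.2000, 0.4000, 0.4000)
After 2 picoseconds: (0.3400, 0.3200, 0.3400)
After 3 picoseconds: (0.3160, 0.3310, 0.3530)
P(in state III after 3 picoseconds) = 0.3160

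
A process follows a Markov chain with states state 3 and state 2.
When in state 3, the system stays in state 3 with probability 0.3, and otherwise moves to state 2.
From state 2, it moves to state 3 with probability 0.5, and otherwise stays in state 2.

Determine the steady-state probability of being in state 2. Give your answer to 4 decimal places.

0.5833

Let the stationary distribution be π with π = πP and π_1 + π_2 = 1.
π_1 = 0.3·π_1 + 0.5·π_2
Solving with the normalization constraint gives π = (0.4167, 0.5833).
So the stationary probability of state 2 is 0.5833.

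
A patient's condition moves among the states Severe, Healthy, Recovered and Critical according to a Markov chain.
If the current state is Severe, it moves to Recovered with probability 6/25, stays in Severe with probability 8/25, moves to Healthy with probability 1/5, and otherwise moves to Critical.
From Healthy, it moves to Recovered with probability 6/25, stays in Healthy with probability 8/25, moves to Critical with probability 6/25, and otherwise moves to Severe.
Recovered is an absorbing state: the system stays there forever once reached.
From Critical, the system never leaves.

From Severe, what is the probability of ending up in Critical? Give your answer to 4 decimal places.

Let h(s) be the probability of absorption at Critical starting from transient state s. Then h(Critical) = 1 and h(Recovered) = 0. By first-step analysis:
h(Severe) = 0.32·h(Severe) + 0.2·h(Healthy) + 0.24·0 + 0.24·1
h(Healthy) = 0.2·h(Severe) + 0.32·h(Healthy) + 0.24·0 + 0.24·1
Solving: h(Severe) = 0.5000, h(Healthy) = 0.5000.
Starting from Severe, the probability is 0.5000.

0.5000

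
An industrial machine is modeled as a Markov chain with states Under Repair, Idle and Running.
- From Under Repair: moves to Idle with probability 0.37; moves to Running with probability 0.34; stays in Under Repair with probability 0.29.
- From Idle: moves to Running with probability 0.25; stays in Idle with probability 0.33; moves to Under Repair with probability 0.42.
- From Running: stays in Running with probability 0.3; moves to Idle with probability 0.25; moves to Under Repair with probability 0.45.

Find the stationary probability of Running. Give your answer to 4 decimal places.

Let the stationary distribution be π with π = πP and π_1 + π_2 + π_3 = 1.
π_1 = 0.29·π_1 + 0.42·π_2 + 0.45·π_3
π_2 = 0.37·π_1 + 0.33·π_2 + 0.25·π_3
Solving with the normalization constraint gives π = (0.3796, 0.3213, 0.2991).
So the stationary probability of Running is 0.2991.

0.2991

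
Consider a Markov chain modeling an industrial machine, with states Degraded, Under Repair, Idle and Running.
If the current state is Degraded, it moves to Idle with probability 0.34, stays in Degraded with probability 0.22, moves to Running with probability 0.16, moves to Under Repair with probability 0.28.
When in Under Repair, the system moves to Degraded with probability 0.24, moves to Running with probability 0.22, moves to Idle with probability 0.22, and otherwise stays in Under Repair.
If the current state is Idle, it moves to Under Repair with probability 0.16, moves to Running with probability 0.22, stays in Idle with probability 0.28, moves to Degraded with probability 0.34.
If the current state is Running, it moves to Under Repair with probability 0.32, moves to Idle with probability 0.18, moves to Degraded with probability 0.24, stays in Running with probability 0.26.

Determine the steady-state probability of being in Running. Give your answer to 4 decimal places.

Let the stationary distribution be π with π = πP and π_1 + π_2 + π_3 + π_4 = 1.
π_1 = 0.22·π_1 + 0.24·π_2 + 0.34·π_3 + 0.24·π_4
π_2 = 0.28·π_1 + 0.32·π_2 + 0.16·π_3 + 0.32·π_4
π_3 = 0.34·π_1 + 0.22·π_2 + 0.28·π_3 + 0.18·π_4
Solving with the normalization constraint gives π = (0.2606, 0.2683, 0.2583, 0.2129).
So the stationary probability of Running is 0.2129.

0.2129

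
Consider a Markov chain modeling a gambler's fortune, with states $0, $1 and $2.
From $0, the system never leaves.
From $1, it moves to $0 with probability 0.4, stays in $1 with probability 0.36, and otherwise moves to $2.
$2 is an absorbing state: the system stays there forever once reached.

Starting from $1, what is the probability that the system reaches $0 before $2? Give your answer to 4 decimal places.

Let h(s) be the probability of absorption at $0 starting from transient state s. Then h($0) = 1 and h($2) = 0. By first-step analysis:
h($1) = 0.4·1 + 0.36·h($1) + 0.24·0
Solving: h($1) = 0.6250.
Starting from $1, the probability is 0.6250.

0.6250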